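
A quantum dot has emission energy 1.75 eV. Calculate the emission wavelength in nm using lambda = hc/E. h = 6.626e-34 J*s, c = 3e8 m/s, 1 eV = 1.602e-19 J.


Convert energy: E = 1.75 eV = 1.75 * 1.602e-19 = 2.8035e-19 J
lambda = h*c / E = 6.626e-34 * 3e8 / 2.8035e-19
lambda = 7.09042e-07 m = 709.0 nm

709.0


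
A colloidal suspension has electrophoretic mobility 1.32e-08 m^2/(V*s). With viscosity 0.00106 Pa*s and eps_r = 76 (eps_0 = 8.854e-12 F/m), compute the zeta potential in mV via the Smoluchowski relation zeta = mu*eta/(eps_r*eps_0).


Smoluchowski equation: zeta = mu * eta / (eps_r * eps_0)
zeta = 1.32e-08 * 0.00106 / (76 * 8.854e-12)
zeta = 0.020793 V = 20.79 mV

20.79


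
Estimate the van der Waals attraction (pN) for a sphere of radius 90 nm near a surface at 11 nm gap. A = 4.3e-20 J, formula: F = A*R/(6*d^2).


Convert to SI: R = 90 nm = 9e-08 m, d = 11 nm = 1.1e-08 m
F = A * R / (6 * d^2)
F = 4.3e-20 * 9e-08 / (6 * (1.1e-08)^2)
F = 5.33058e-12 N = 5.331 pN

5.331


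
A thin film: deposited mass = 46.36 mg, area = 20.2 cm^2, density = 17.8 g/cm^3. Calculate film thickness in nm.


Convert: m = 46.36 mg = 4.6360e-05 kg, A = 20.2 cm^2 = 2.0200e-03 m^2, rho = 17.8 g/cm^3 = 17800 kg/m^3
t = m / (A * rho)
t = 4.6360e-05 / (2.0200e-03 * 17800)
t = 1.2894e-06 m = 1289.4 nm

1289.4


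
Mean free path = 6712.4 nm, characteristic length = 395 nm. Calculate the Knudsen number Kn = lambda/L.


Knudsen number Kn = lambda / L
Kn = 6712.4 / 395
Kn = 16.9934

16.9934


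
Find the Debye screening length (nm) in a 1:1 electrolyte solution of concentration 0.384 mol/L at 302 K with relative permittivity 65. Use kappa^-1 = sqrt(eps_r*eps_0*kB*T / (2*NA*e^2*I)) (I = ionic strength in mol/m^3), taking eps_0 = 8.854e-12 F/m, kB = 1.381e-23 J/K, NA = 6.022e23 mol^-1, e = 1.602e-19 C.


Ionic strength I = 0.384 * 1^2 * 1000 = 384 mol/m^3
kappa^-1 = sqrt(65 * 8.854e-12 * 1.381e-23 * 302 / (2 * 6.022e23 * (1.602e-19)^2 * 384))
kappa^-1 = 0.45 nm

0.45


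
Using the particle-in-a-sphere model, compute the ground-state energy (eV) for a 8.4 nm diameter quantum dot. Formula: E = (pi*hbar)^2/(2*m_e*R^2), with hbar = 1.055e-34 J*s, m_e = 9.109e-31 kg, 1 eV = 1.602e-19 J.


Radius R = 8.4/2 = 4.2 nm = 4.2e-09 m
E = (pi * 1.055e-34)^2 / (2 * 9.109e-31 * (4.2e-09)^2)
E(J) = 3.41826e-21
E = E(J) / 1.602e-19 = 0.0213 eV

0.0213


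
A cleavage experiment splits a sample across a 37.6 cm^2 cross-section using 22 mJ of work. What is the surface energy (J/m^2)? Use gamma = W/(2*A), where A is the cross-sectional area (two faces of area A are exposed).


Convert: A = 37.6 cm^2 = 0.00376 m^2, W = 22 mJ = 0.022 J
Cleaving exposes two faces of area A, so total new surface = 2*A and gamma = W / (2*A)
gamma = 0.022 / (2 * 0.00376)
gamma = 2.926 J/m^2

2.926


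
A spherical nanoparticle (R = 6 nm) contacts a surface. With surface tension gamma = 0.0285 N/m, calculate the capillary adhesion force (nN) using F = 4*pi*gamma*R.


Convert radius: R = 6 nm = 6e-09 m
F = 4 * pi * gamma * R
F = 4 * pi * 0.0285 * 6e-09
F = 2.14885e-09 N = 2.1488 nN

2.1488


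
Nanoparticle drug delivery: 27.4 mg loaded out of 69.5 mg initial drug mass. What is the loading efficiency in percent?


Drug loading efficiency = (drug loaded / drug initial) * 100
DLE = 27.4 / 69.5 * 100
DLE = 0.3942 * 100
DLE = 39.42%

39.42


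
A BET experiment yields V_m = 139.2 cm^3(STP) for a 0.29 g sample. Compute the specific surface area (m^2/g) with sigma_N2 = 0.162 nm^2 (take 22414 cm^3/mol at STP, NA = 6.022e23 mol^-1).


Number of moles in monolayer = V_m / 22414 = 139.2 / 22414 = 0.0062104
Number of molecules = moles * NA = 0.0062104 * 6.022e23
SA = molecules * sigma / mass
SA = (139.2 / 22414) * 6.022e23 * 0.162e-18 / 0.29
SA = 2089.2 m^2/g

2089.2


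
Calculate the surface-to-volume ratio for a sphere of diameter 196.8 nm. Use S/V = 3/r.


Radius r = 196.8/2 = 98.4 nm
S/V = 3 / r = 3 / 98.4
S/V = 0.0305 nm^-1

0.0305


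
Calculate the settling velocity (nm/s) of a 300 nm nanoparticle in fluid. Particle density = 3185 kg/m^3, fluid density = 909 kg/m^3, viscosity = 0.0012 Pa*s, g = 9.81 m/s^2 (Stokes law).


Radius R = 300/2 nm = 1.5e-07 m
Density difference = 3185 - 909 = 2276 kg/m^3
v = 2 * R^2 * (rho_p - rho_f) * g / (9 * eta)
v = 2 * (1.5e-07)^2 * 2276 * 9.81 / (9 * 0.0012)
v = 9.30315e-08 m/s = 93.0315 nm/s

93.0315


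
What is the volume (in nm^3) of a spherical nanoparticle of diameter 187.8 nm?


Radius r = 187.8/2 = 93.9 nm
Volume V = (4/3) * pi * r^3
V = (4/3) * pi * (93.9)^3
V = 3468050.29 nm^3

3468050.29


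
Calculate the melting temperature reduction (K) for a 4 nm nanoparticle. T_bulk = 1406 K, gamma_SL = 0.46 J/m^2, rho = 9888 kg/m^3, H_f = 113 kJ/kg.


Radius R = 4/2 = 2 nm = 2e-09 m
Convert H_f = 113 kJ/kg = 113000 J/kg
dT = 2 * gamma_SL * T_bulk / (rho * H_f * R)
dT = 2 * 0.46 * 1406 / (9888 * 113000 * 2e-09)
dT = 578.8 K

578.8


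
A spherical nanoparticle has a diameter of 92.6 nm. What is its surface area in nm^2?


Radius r = 92.6/2 = 46.3 nm
Surface area SA = 4 * pi * r^2
SA = 4 * pi * (46.3)^2
SA = 26938.4 nm^2

26938.4


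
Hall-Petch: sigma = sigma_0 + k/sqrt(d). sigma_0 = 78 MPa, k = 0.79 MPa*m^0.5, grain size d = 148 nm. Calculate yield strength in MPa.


d = 148 nm = 1.48e-07 m
sqrt(d) = 0.0003847077
Hall-Petch contribution = k / sqrt(d) = 0.79 / 0.0003847077 = 2053.5 MPa
sigma = sigma_0 + k/sqrt(d) = 78 + 2053.5 = 2131.5 MPa

2131.5


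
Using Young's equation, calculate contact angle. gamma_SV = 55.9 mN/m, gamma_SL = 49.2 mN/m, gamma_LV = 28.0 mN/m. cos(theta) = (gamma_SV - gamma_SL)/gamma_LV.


cos(theta) = (gamma_SV - gamma_SL) / gamma_LV
cos(theta) = (55.9 - 49.2) / 28.0
cos(theta) = 0.239286
theta = arccos(0.239286) = 76.16 degrees

76.16


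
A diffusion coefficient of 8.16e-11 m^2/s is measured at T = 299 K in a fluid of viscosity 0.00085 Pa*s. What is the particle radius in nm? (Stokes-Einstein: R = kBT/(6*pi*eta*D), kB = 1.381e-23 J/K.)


Stokes-Einstein: R = kB*T / (6*pi*eta*D)
R = 1.381e-23 * 299 / (6 * pi * 0.00085 * 8.16e-11)
R = 3.15831e-09 m = 3.16 nm

3.16


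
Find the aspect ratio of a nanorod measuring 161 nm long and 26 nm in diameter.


Aspect ratio AR = length / diameter
AR = 161 / 26
AR = 6.19

6.19


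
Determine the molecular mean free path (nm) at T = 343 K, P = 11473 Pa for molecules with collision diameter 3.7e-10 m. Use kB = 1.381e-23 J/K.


Mean free path: lambda = kB*T / (sqrt(2) * pi * d^2 * P)
lambda = 1.381e-23 * 343 / (sqrt(2) * pi * (3.7e-10)^2 * 11473)
lambda = 6.78801e-07 m
lambda = 678.8 nm

678.8


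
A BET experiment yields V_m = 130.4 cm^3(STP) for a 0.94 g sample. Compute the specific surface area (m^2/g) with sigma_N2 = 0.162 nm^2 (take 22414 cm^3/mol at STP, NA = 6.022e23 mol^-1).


Number of moles in monolayer = V_m / 22414 = 130.4 / 22414 = 0.00581779
Number of molecules = moles * NA = 0.00581779 * 6.022e23
SA = molecules * sigma / mass
SA = (130.4 / 22414) * 6.022e23 * 0.162e-18 / 0.94
SA = 603.8 m^2/g

603.8


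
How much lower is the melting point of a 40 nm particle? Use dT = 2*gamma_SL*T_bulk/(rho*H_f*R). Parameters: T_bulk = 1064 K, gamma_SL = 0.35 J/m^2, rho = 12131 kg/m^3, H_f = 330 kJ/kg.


Radius R = 40/2 = 20 nm = 2e-08 m
Convert H_f = 330 kJ/kg = 330000 J/kg
dT = 2 * gamma_SL * T_bulk / (rho * H_f * R)
dT = 2 * 0.35 * 1064 / (12131 * 330000 * 2e-08)
dT = 9.3 K

9.3


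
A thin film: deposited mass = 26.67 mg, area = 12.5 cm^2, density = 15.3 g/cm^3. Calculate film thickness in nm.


Convert: m = 26.67 mg = 2.6670e-05 kg, A = 12.5 cm^2 = 1.2500e-03 m^2, rho = 15.3 g/cm^3 = 15300 kg/m^3
t = m / (A * rho)
t = 2.6670e-05 / (1.2500e-03 * 15300)
t = 1.3945e-06 m = 1394.5 nm

1394.5


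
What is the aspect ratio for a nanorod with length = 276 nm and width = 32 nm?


Aspect ratio AR = length / diameter
AR = 276 / 32
AR = 8.62

8.62


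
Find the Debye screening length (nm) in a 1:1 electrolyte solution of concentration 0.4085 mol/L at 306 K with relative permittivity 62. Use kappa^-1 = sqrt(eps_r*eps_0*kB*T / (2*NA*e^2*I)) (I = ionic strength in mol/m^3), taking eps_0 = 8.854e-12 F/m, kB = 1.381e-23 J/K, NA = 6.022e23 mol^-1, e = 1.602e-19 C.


Ionic strength I = 0.4085 * 1^2 * 1000 = 408.5 mol/m^3
kappa^-1 = sqrt(62 * 8.854e-12 * 1.381e-23 * 306 / (2 * 6.022e23 * (1.602e-19)^2 * 408.5))
kappa^-1 = 0.429 nm

0.429


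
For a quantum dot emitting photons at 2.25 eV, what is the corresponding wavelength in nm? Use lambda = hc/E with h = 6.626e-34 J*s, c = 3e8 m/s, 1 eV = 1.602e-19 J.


Convert energy: E = 2.25 eV = 2.25 * 1.602e-19 = 3.6045e-19 J
lambda = h*c / E = 6.626e-34 * 3e8 / 3.6045e-19
lambda = 5.51477e-07 m = 551.5 nm

551.5


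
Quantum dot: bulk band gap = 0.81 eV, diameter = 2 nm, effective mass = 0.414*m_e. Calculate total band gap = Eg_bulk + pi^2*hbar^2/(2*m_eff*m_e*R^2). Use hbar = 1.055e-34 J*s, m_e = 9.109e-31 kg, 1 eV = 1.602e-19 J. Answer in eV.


Radius R = 2/2 nm = 1e-09 m
Confinement energy dE = pi^2 * hbar^2 / (2 * m_eff * m_e * R^2)
dE = pi^2 * (1.055e-34)^2 / (2 * 0.414 * 9.109e-31 * (1e-09)^2) J, divided by 1.602e-19 J/eV
dE = 0.9092 eV
Total band gap = E_g(bulk) + dE = 0.81 + 0.9092 = 1.7192 eV

1.7192


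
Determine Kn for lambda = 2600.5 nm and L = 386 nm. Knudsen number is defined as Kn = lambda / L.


Knudsen number Kn = lambda / L
Kn = 2600.5 / 386
Kn = 6.737

6.737


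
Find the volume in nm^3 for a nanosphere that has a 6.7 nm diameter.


Radius r = 6.7/2 = 3.35 nm
Volume V = (4/3) * pi * r^3
V = (4/3) * pi * (3.35)^3
V = 157.48 nm^3

157.48


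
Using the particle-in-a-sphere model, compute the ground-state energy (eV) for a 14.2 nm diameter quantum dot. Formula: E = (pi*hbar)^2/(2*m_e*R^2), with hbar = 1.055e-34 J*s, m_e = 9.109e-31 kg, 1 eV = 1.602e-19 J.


Radius R = 14.2/2 = 7.1 nm = 7.1e-09 m
E = (pi * 1.055e-34)^2 / (2 * 9.109e-31 * (7.1e-09)^2)
E(J) = 1.19615e-21
E = E(J) / 1.602e-19 = 0.0075 eV

0.0075


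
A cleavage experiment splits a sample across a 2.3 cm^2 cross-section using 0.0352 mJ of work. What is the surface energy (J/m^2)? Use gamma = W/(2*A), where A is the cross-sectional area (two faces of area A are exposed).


Convert: A = 2.3 cm^2 = 0.00023 m^2, W = 0.0352 mJ = 3.52e-05 J
Cleaving exposes two faces of area A, so total new surface = 2*A and gamma = W / (2*A)
gamma = 3.52e-05 / (2 * 0.00023)
gamma = 0.077 J/m^2

0.077


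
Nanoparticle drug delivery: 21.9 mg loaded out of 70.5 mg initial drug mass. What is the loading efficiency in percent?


Drug loading efficiency = (drug loaded / drug initial) * 100
DLE = 21.9 / 70.5 * 100
DLE = 0.3106 * 100
DLE = 31.06%

31.06


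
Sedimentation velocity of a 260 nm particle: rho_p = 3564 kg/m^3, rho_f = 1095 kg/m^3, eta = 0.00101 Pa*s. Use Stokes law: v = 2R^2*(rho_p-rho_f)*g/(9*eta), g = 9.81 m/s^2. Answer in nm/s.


Radius R = 260/2 nm = 1.3e-07 m
Density difference = 3564 - 1095 = 2469 kg/m^3
v = 2 * R^2 * (rho_p - rho_f) * g / (9 * eta)
v = 2 * (1.3e-07)^2 * 2469 * 9.81 / (9 * 0.00101)
v = 9.00623e-08 m/s = 90.0623 nm/s

90.0623


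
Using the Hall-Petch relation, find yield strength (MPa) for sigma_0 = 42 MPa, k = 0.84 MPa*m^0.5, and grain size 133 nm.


d = 133 nm = 1.33e-07 m
sqrt(d) = 0.0003646917
Hall-Petch contribution = k / sqrt(d) = 0.84 / 0.0003646917 = 2303.3 MPa
sigma = sigma_0 + k/sqrt(d) = 42 + 2303.3 = 2345.3 MPa

2345.3


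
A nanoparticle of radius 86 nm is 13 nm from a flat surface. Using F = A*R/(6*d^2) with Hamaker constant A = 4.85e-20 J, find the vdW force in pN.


Convert to SI: R = 86 nm = 8.6e-08 m, d = 13 nm = 1.3e-08 m
F = A * R / (6 * d^2)
F = 4.85e-20 * 8.6e-08 / (6 * (1.3e-08)^2)
F = 4.11341e-12 N = 4.113 pN

4.113


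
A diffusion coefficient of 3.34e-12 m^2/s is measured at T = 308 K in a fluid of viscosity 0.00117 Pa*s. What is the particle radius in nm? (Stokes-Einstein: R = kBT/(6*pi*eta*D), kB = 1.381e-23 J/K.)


Stokes-Einstein: R = kB*T / (6*pi*eta*D)
R = 1.381e-23 * 308 / (6 * pi * 0.00117 * 3.34e-12)
R = 5.77445e-08 m = 57.74 nm

57.74


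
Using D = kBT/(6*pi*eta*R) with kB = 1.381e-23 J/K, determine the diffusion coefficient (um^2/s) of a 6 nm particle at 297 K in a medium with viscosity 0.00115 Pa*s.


Radius R = 6/2 = 3 nm = 3e-09 m
D = kB*T / (6*pi*eta*R)
D = 1.381e-23 * 297 / (6 * pi * 0.00115 * 3e-09)
D = 6.3071e-11 m^2/s = 63.071 um^2/s

63.071


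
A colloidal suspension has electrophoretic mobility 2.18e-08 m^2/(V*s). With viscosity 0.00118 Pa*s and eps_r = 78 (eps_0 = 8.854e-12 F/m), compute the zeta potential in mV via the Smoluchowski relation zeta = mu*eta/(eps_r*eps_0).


Smoluchowski equation: zeta = mu * eta / (eps_r * eps_0)
zeta = 2.18e-08 * 0.00118 / (78 * 8.854e-12)
zeta = 0.037248 V = 37.25 mV

37.25


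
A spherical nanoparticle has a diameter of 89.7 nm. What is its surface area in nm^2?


Radius r = 89.7/2 = 44.85 nm
Surface area SA = 4 * pi * r^2
SA = 4 * pi * (44.85)^2
SA = 25277.54 nm^2

25277.54


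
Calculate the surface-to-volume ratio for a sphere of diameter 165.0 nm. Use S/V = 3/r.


Radius r = 165.0/2 = 82.5 nm
S/V = 3 / r = 3 / 82.5
S/V = 0.0364 nm^-1

0.0364


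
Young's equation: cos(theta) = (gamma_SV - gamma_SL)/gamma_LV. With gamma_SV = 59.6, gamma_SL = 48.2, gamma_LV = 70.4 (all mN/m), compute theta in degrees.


cos(theta) = (gamma_SV - gamma_SL) / gamma_LV
cos(theta) = (59.6 - 48.2) / 70.4
cos(theta) = 0.161932
theta = arccos(0.161932) = 80.68 degrees

80.68


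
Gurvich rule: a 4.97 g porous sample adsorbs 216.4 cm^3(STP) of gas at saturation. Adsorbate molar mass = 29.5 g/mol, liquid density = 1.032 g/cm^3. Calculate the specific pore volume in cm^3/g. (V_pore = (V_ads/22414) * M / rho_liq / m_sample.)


Moles adsorbed n = V_ads / 22414 = 216.4 / 22414 = 9.654680e-03 mol
Liquid volume V_liq = n * M / rho_liq = 9.654680e-03 * 29.5 / 1.032 = 0.27598 cm^3
Specific pore volume V_pore = V_liq / m_sample = 0.27598 / 4.97
V_pore = 0.0555 cm^3/g

0.0555


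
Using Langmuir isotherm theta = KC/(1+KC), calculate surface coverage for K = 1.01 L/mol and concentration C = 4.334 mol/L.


Langmuir isotherm: theta = K*C / (1 + K*C)
K*C = 1.01 * 4.334 = 4.37734
theta = 4.37734 / (1 + 4.37734) = 4.37734 / 5.37734
theta = 0.814

0.814


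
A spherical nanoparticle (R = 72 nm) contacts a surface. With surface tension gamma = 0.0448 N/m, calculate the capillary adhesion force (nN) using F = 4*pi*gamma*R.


Convert radius: R = 72 nm = 7.2e-08 m
F = 4 * pi * gamma * R
F = 4 * pi * 0.0448 * 7.2e-08
F = 4.05341e-08 N = 40.5341 nN

40.5341


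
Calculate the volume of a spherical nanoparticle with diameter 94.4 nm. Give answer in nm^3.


Radius r = 94.4/2 = 47.2 nm
Volume V = (4/3) * pi * r^3
V = (4/3) * pi * (47.2)^3
V = 440468.25 nm^3

440468.25


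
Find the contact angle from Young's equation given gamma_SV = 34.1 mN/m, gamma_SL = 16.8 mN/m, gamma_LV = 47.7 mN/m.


cos(theta) = (gamma_SV - gamma_SL) / gamma_LV
cos(theta) = (34.1 - 16.8) / 47.7
cos(theta) = 0.362683
theta = arccos(0.362683) = 68.73 degrees

68.73


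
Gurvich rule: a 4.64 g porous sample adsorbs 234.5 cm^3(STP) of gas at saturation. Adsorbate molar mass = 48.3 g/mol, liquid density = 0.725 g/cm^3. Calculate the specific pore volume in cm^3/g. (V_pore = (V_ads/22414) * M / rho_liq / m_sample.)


Moles adsorbed n = V_ads / 22414 = 234.5 / 22414 = 1.046221e-02 mol
Liquid volume V_liq = n * M / rho_liq = 1.046221e-02 * 48.3 / 0.725 = 0.69700 cm^3
Specific pore volume V_pore = V_liq / m_sample = 0.69700 / 4.64
V_pore = 0.1502 cm^3/g

0.1502


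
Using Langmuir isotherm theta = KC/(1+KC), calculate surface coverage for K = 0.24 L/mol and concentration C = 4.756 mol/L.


Langmuir isotherm: theta = K*C / (1 + K*C)
K*C = 0.24 * 4.756 = 1.14144
theta = 1.14144 / (1 + 1.14144) = 1.14144 / 2.14144
theta = 0.533

0.533


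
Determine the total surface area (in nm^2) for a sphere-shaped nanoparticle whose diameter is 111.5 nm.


Radius r = 111.5/2 = 55.75 nm
Surface area SA = 4 * pi * r^2
SA = 4 * pi * (55.75)^2
SA = 39057.07 nm^2

39057.07


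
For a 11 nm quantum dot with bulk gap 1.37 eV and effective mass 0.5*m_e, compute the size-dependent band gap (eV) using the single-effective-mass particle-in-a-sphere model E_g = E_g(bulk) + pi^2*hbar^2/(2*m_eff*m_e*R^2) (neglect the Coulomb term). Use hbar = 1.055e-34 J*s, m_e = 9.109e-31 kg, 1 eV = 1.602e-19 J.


Radius R = 11/2 nm = 5.5e-09 m
Confinement energy dE = pi^2 * hbar^2 / (2 * m_eff * m_e * R^2)
dE = pi^2 * (1.055e-34)^2 / (2 * 0.5 * 9.109e-31 * (5.5e-09)^2) J, divided by 1.602e-19 J/eV
dE = 0.0249 eV
Total band gap = E_g(bulk) + dE = 1.37 + 0.0249 = 1.3949 eV

1.3949


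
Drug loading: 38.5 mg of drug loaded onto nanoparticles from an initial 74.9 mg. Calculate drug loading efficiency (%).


Drug loading efficiency = (drug loaded / drug initial) * 100
DLE = 38.5 / 74.9 * 100
DLE = 0.514 * 100
DLE = 51.4%

51.4


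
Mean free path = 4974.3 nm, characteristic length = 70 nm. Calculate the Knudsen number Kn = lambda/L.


Knudsen number Kn = lambda / L
Kn = 4974.3 / 70
Kn = 71.0614

71.0614


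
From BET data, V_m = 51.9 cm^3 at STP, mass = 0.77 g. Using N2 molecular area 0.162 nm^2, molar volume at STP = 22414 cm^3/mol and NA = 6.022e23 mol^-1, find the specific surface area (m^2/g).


Number of moles in monolayer = V_m / 22414 = 51.9 / 22414 = 0.00231552
Number of molecules = moles * NA = 0.00231552 * 6.022e23
SA = molecules * sigma / mass
SA = (51.9 / 22414) * 6.022e23 * 0.162e-18 / 0.77
SA = 293.4 m^2/g

293.4


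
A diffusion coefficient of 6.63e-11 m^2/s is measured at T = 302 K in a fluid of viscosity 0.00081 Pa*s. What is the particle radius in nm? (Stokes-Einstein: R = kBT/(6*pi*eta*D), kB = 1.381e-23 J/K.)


Stokes-Einstein: R = kB*T / (6*pi*eta*D)
R = 1.381e-23 * 302 / (6 * pi * 0.00081 * 6.63e-11)
R = 4.12004e-09 m = 4.12 nm

4.12


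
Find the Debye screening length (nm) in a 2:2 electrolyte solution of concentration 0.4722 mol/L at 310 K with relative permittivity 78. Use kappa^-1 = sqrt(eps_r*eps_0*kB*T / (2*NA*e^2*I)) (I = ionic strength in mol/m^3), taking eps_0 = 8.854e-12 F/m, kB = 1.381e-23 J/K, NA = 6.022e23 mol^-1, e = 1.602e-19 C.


Ionic strength I = 0.4722 * 2^2 * 1000 = 1888.8 mol/m^3
kappa^-1 = sqrt(78 * 8.854e-12 * 1.381e-23 * 310 / (2 * 6.022e23 * (1.602e-19)^2 * 1888.8))
kappa^-1 = 0.225 nm

0.225


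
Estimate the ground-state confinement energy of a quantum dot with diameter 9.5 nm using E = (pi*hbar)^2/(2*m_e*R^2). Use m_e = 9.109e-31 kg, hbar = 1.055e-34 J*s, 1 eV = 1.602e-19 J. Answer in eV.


Radius R = 9.5/2 = 4.75 nm = 4.75e-09 m
E = (pi * 1.055e-34)^2 / (2 * 9.109e-31 * (4.75e-09)^2)
E(J) = 2.67249e-21
E = E(J) / 1.602e-19 = 0.0167 eV

0.0167


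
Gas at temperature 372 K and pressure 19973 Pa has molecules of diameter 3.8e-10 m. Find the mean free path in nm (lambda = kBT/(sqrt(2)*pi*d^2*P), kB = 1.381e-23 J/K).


Mean free path: lambda = kB*T / (sqrt(2) * pi * d^2 * P)
lambda = 1.381e-23 * 372 / (sqrt(2) * pi * (3.8e-10)^2 * 19973)
lambda = 4.00923e-07 m
lambda = 400.92 nm

400.92


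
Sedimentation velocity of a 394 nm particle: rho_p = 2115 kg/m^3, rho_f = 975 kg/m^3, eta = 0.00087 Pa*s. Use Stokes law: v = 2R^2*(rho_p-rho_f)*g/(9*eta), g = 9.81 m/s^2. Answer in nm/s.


Radius R = 394/2 nm = 1.97e-07 m
Density difference = 2115 - 975 = 1140 kg/m^3
v = 2 * R^2 * (rho_p - rho_f) * g / (9 * eta)
v = 2 * (1.97e-07)^2 * 1140 * 9.81 / (9 * 0.00087)
v = 1.1086e-07 m/s = 110.8599 nm/s

110.8599


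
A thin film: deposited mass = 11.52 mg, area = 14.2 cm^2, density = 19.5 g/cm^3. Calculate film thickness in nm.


Convert: m = 11.52 mg = 1.1520e-05 kg, A = 14.2 cm^2 = 1.4200e-03 m^2, rho = 19.5 g/cm^3 = 19500 kg/m^3
t = m / (A * rho)
t = 1.1520e-05 / (1.4200e-03 * 19500)
t = 4.1603e-07 m = 416.0 nm

416.0


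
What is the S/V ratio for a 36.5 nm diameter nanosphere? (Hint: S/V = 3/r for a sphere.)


Radius r = 36.5/2 = 18.25 nm
S/V = 3 / r = 3 / 18.25
S/V = 0.1644 nm^-1

0.1644


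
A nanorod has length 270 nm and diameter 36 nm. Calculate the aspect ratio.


Aspect ratio AR = length / diameter
AR = 270 / 36
AR = 7.5

7.5


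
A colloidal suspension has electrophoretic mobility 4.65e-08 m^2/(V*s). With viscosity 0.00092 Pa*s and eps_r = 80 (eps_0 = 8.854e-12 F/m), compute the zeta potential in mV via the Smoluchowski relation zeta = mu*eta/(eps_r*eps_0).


Smoluchowski equation: zeta = mu * eta / (eps_r * eps_0)
zeta = 4.65e-08 * 0.00092 / (80 * 8.854e-12)
zeta = 0.060396 V = 60.4 mV

60.4


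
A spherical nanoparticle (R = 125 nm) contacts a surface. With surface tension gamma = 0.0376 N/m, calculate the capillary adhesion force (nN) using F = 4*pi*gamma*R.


Convert radius: R = 125 nm = 1.25e-07 m
F = 4 * pi * gamma * R
F = 4 * pi * 0.0376 * 1.25e-07
F = 5.90619e-08 N = 59.0619 nN

59.0619


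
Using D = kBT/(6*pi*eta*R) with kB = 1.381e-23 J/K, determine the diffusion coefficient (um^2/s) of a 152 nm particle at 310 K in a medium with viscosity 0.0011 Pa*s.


Radius R = 152/2 = 76 nm = 7.6e-08 m
D = kB*T / (6*pi*eta*R)
D = 1.381e-23 * 310 / (6 * pi * 0.0011 * 7.6e-08)
D = 2.71674e-12 m^2/s = 2.717 um^2/s

2.717


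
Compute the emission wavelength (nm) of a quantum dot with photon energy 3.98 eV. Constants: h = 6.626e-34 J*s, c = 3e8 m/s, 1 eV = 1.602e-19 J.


Convert energy: E = 3.98 eV = 3.98 * 1.602e-19 = 6.37596e-19 J
lambda = h*c / E = 6.626e-34 * 3e8 / 6.37596e-19
lambda = 3.11765e-07 m = 311.8 nm

311.8


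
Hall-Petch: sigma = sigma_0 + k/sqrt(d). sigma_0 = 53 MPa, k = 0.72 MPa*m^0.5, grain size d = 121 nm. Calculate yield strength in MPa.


d = 121 nm = 1.21e-07 m
sqrt(d) = 0.0003478505
Hall-Petch contribution = k / sqrt(d) = 0.72 / 0.0003478505 = 2069.9 MPa
sigma = sigma_0 + k/sqrt(d) = 53 + 2069.9 = 2122.9 MPa

2122.9


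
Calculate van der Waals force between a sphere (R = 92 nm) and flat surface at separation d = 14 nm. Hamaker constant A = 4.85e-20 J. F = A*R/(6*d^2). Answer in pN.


Convert to SI: R = 92 nm = 9.2e-08 m, d = 14 nm = 1.4e-08 m
F = A * R / (6 * d^2)
F = 4.85e-20 * 9.2e-08 / (6 * (1.4e-08)^2)
F = 3.79422e-12 N = 3.794 pN

3.794


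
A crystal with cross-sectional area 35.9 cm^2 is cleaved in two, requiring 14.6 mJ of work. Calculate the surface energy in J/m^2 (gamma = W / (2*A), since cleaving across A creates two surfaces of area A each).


Convert: A = 35.9 cm^2 = 0.00359 m^2, W = 14.6 mJ = 0.0146 J
Cleaving exposes two faces of area A, so total new surface = 2*A and gamma = W / (2*A)
gamma = 0.0146 / (2 * 0.00359)
gamma = 2.033 J/m^2

2.033


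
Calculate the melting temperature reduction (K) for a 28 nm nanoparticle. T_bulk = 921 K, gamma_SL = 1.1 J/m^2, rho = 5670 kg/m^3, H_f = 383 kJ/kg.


Radius R = 28/2 = 14 nm = 1.4e-08 m
Convert H_f = 383 kJ/kg = 383000 J/kg
dT = 2 * gamma_SL * T_bulk / (rho * H_f * R)
dT = 2 * 1.1 * 921 / (5670 * 383000 * 1.4e-08)
dT = 66.6 K

66.6


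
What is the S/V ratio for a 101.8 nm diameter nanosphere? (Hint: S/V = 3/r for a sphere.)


Radius r = 101.8/2 = 50.9 nm
S/V = 3 / r = 3 / 50.9
S/V = 0.0589 nm^-1

0.0589


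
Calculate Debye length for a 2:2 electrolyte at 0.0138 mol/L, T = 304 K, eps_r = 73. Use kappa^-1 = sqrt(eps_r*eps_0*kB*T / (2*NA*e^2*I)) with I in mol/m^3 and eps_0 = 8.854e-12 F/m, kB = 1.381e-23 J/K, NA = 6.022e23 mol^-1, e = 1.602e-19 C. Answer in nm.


Ionic strength I = 0.0138 * 2^2 * 1000 = 55.2 mol/m^3
kappa^-1 = sqrt(73 * 8.854e-12 * 1.381e-23 * 304 / (2 * 6.022e23 * (1.602e-19)^2 * 55.2))
kappa^-1 = 1.261 nm

1.261


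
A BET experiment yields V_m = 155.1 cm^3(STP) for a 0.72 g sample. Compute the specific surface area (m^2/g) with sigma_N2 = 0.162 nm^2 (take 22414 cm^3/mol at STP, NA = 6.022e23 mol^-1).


Number of moles in monolayer = V_m / 22414 = 155.1 / 22414 = 0.00691978
Number of molecules = moles * NA = 0.00691978 * 6.022e23
SA = molecules * sigma / mass
SA = (155.1 / 22414) * 6.022e23 * 0.162e-18 / 0.72
SA = 937.6 m^2/g

937.6


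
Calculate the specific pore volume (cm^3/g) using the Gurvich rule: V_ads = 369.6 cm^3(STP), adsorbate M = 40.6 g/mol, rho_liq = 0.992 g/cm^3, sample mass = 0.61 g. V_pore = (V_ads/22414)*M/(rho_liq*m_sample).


Moles adsorbed n = V_ads / 22414 = 369.6 / 22414 = 1.648969e-02 mol
Liquid volume V_liq = n * M / rho_liq = 1.648969e-02 * 40.6 / 0.992 = 0.67488 cm^3
Specific pore volume V_pore = V_liq / m_sample = 0.67488 / 0.61
V_pore = 1.1064 cm^3/g

1.1064


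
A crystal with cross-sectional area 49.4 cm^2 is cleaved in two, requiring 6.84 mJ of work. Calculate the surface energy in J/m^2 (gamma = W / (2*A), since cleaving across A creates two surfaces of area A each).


Convert: A = 49.4 cm^2 = 0.00494 m^2, W = 6.84 mJ = 0.00684 J
Cleaving exposes two faces of area A, so total new surface = 2*A and gamma = W / (2*A)
gamma = 0.00684 / (2 * 0.00494)
gamma = 0.692 J/m^2

0.692


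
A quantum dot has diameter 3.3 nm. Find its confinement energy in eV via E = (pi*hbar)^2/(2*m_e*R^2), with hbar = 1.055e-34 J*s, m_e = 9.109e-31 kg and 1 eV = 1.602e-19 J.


Radius R = 3.3/2 = 1.65 nm = 1.65e-09 m
E = (pi * 1.055e-34)^2 / (2 * 9.109e-31 * (1.65e-09)^2)
E(J) = 2.21481e-20
E = E(J) / 1.602e-19 = 0.1383 eV

0.1383


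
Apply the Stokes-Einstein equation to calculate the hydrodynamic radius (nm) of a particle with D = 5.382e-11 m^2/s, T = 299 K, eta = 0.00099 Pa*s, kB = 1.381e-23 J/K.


Stokes-Einstein: R = kB*T / (6*pi*eta*D)
R = 1.381e-23 * 299 / (6 * pi * 0.00099 * 5.382e-11)
R = 4.11135e-09 m = 4.11 nm

4.11


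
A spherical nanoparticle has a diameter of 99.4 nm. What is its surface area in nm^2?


Radius r = 99.4/2 = 49.7 nm
Surface area SA = 4 * pi * r^2
SA = 4 * pi * (49.7)^2
SA = 31040.07 nm^2

31040.07


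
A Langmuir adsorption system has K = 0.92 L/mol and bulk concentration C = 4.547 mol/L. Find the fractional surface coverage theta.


Langmuir isotherm: theta = K*C / (1 + K*C)
K*C = 0.92 * 4.547 = 4.18324
theta = 4.18324 / (1 + 4.18324) = 4.18324 / 5.18324
theta = 0.8071

0.8071


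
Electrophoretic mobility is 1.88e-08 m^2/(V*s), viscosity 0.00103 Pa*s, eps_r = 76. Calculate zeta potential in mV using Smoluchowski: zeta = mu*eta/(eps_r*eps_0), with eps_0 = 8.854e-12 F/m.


Smoluchowski equation: zeta = mu * eta / (eps_r * eps_0)
zeta = 1.88e-08 * 0.00103 / (76 * 8.854e-12)
zeta = 0.028777 V = 28.78 mV

28.78


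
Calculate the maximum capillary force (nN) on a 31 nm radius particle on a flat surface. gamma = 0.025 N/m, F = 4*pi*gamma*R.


Convert radius: R = 31 nm = 3.1e-08 m
F = 4 * pi * gamma * R
F = 4 * pi * 0.025 * 3.1e-08
F = 9.73894e-09 N = 9.7389 nN

9.7389


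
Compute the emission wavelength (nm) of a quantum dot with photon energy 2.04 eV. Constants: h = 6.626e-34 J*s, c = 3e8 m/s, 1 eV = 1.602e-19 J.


Convert energy: E = 2.04 eV = 2.04 * 1.602e-19 = 3.26808e-19 J
lambda = h*c / E = 6.626e-34 * 3e8 / 3.26808e-19
lambda = 6.08247e-07 m = 608.2 nm

608.2


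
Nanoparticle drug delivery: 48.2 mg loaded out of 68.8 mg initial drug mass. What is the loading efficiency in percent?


Drug loading efficiency = (drug loaded / drug initial) * 100
DLE = 48.2 / 68.8 * 100
DLE = 0.7006 * 100
DLE = 70.06%

70.06


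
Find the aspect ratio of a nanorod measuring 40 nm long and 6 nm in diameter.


Aspect ratio AR = length / diameter
AR = 40 / 6
AR = 6.67

6.67


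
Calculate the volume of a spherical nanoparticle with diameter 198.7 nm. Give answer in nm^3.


Radius r = 198.7/2 = 99.35 nm
Volume V = (4/3) * pi * r^3
V = (4/3) * pi * (99.35)^3
V = 4107638.57 nm^3

4107638.57


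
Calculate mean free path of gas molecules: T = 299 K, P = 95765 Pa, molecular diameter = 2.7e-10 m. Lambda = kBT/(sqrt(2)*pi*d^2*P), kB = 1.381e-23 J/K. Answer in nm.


Mean free path: lambda = kB*T / (sqrt(2) * pi * d^2 * P)
lambda = 1.381e-23 * 299 / (sqrt(2) * pi * (2.7e-10)^2 * 95765)
lambda = 1.33127e-07 m
lambda = 133.13 nm

133.13


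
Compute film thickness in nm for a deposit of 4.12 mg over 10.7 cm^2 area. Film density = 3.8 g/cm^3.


Convert: m = 4.12 mg = 4.1200e-06 kg, A = 10.7 cm^2 = 1.0700e-03 m^2, rho = 3.8 g/cm^3 = 3800 kg/m^3
t = m / (A * rho)
t = 4.1200e-06 / (1.0700e-03 * 3800)
t = 1.0133e-06 m = 1013.3 nm

1013.3


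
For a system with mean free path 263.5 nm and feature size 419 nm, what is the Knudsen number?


Knudsen number Kn = lambda / L
Kn = 263.5 / 419
Kn = 0.6289

0.6289


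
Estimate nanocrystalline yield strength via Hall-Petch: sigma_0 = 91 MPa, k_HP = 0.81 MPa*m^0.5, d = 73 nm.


d = 73 nm = 7.3e-08 m
sqrt(d) = 0.0002701851
Hall-Petch contribution = k / sqrt(d) = 0.81 / 0.0002701851 = 2997.9 MPa
sigma = sigma_0 + k/sqrt(d) = 91 + 2997.9 = 3088.9 MPa

3088.9


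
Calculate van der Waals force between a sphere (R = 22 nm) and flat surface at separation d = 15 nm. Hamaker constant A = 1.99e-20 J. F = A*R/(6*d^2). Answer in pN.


Convert to SI: R = 22 nm = 2.2e-08 m, d = 15 nm = 1.5e-08 m
F = A * R / (6 * d^2)
F = 1.99e-20 * 2.2e-08 / (6 * (1.5e-08)^2)
F = 3.24296e-13 N = 0.324 pN

0.324


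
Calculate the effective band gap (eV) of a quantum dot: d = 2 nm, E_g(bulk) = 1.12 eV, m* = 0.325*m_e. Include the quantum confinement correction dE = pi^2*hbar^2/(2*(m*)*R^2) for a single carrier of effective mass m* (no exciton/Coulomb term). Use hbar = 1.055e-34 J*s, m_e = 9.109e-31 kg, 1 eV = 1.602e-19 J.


Radius R = 2/2 nm = 1e-09 m
Confinement energy dE = pi^2 * hbar^2 / (2 * m_eff * m_e * R^2)
dE = pi^2 * (1.055e-34)^2 / (2 * 0.325 * 9.109e-31 * (1e-09)^2) J, divided by 1.602e-19 J/eV
dE = 1.1581 eV
Total band gap = E_g(bulk) + dE = 1.12 + 1.1581 = 2.2781 eV

2.2781


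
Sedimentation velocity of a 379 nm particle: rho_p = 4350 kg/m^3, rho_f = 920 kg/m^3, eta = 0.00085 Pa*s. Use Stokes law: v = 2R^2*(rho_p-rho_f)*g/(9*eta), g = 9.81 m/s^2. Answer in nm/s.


Radius R = 379/2 nm = 1.895e-07 m
Density difference = 4350 - 920 = 3430 kg/m^3
v = 2 * R^2 * (rho_p - rho_f) * g / (9 * eta)
v = 2 * (1.895e-07)^2 * 3430 * 9.81 / (9 * 0.00085)
v = 3.159e-07 m/s = 315.9004 nm/s

315.9004


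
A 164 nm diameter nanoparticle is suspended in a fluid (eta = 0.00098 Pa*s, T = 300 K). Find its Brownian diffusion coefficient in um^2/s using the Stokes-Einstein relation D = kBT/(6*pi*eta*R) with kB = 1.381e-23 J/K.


Radius R = 164/2 = 82 nm = 8.2e-08 m
D = kB*T / (6*pi*eta*R)
D = 1.381e-23 * 300 / (6 * pi * 0.00098 * 8.2e-08)
D = 2.7351e-12 m^2/s = 2.735 um^2/s

2.735


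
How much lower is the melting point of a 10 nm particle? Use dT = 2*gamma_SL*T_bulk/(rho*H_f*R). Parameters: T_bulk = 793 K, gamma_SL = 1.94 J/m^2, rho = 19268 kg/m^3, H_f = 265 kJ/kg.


Radius R = 10/2 = 5 nm = 5e-09 m
Convert H_f = 265 kJ/kg = 265000 J/kg
dT = 2 * gamma_SL * T_bulk / (rho * H_f * R)
dT = 2 * 1.94 * 793 / (19268 * 265000 * 5e-09)
dT = 120.5 K

120.5


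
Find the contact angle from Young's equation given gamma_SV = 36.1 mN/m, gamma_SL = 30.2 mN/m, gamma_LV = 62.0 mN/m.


cos(theta) = (gamma_SV - gamma_SL) / gamma_LV
cos(theta) = (36.1 - 30.2) / 62.0
cos(theta) = 0.095161
theta = arccos(0.095161) = 84.54 degrees

84.54


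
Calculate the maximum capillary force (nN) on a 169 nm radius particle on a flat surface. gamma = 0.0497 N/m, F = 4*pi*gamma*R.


Convert radius: R = 169 nm = 1.69e-07 m
F = 4 * pi * gamma * R
F = 4 * pi * 0.0497 * 1.69e-07
F = 1.05549e-07 N = 105.5487 nN

105.5487


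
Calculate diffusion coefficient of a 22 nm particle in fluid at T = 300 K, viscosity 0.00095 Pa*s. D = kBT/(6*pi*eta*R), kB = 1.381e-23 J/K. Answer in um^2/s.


Radius R = 22/2 = 11 nm = 1.1e-08 m
D = kB*T / (6*pi*eta*R)
D = 1.381e-23 * 300 / (6 * pi * 0.00095 * 1.1e-08)
D = 2.10328e-11 m^2/s = 21.033 um^2/s

21.033


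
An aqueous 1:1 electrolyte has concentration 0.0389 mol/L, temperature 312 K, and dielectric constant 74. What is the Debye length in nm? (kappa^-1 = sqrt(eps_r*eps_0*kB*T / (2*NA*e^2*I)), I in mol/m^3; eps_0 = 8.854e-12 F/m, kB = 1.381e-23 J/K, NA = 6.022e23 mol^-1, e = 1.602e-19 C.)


Ionic strength I = 0.0389 * 1^2 * 1000 = 38.9 mol/m^3
kappa^-1 = sqrt(74 * 8.854e-12 * 1.381e-23 * 312 / (2 * 6.022e23 * (1.602e-19)^2 * 38.9))
kappa^-1 = 1.532 nm

1.532


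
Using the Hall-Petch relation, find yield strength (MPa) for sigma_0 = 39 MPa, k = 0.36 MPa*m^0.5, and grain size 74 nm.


d = 74 nm = 7.4e-08 m
sqrt(d) = 0.0002720294
Hall-Petch contribution = k / sqrt(d) = 0.36 / 0.0002720294 = 1323.4 MPa
sigma = sigma_0 + k/sqrt(d) = 39 + 1323.4 = 1362.4 MPa

1362.4


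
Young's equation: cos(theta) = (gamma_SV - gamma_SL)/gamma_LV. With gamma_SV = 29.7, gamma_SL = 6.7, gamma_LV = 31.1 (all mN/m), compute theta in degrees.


cos(theta) = (gamma_SV - gamma_SL) / gamma_LV
cos(theta) = (29.7 - 6.7) / 31.1
cos(theta) = 0.73955
theta = arccos(0.73955) = 42.31 degrees

42.31


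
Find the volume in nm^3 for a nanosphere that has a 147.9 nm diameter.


Radius r = 147.9/2 = 73.95 nm
Volume V = (4/3) * pi * r^3
V = (4/3) * pi * (73.95)^3
V = 1693959.97 nm^3

1693959.97


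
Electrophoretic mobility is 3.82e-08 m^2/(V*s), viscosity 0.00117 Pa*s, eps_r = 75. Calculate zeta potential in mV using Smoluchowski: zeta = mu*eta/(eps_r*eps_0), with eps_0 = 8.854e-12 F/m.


Smoluchowski equation: zeta = mu * eta / (eps_r * eps_0)
zeta = 3.82e-08 * 0.00117 / (75 * 8.854e-12)
zeta = 0.067305 V = 67.31 mV

67.31


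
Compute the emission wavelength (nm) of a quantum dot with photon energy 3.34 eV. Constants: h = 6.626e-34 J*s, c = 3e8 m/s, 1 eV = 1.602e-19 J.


Convert energy: E = 3.34 eV = 3.34 * 1.602e-19 = 5.35068e-19 J
lambda = h*c / E = 6.626e-34 * 3e8 / 5.35068e-19
lambda = 3.71504e-07 m = 371.5 nm

371.5


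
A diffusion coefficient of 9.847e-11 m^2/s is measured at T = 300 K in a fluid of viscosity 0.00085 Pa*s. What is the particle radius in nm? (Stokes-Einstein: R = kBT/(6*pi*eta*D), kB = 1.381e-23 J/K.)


Stokes-Einstein: R = kB*T / (6*pi*eta*D)
R = 1.381e-23 * 300 / (6 * pi * 0.00085 * 9.847e-11)
R = 2.62598e-09 m = 2.63 nm

2.63


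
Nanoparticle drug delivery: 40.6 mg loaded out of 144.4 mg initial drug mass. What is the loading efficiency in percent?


Drug loading efficiency = (drug loaded / drug initial) * 100
DLE = 40.6 / 144.4 * 100
DLE = 0.2812 * 100
DLE = 28.12%

28.12


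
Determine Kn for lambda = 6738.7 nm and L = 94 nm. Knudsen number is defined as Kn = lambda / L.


Knudsen number Kn = lambda / L
Kn = 6738.7 / 94
Kn = 71.6883

71.6883


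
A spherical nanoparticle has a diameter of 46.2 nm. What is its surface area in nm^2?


Radius r = 46.2/2 = 23.1 nm
Surface area SA = 4 * pi * r^2
SA = 4 * pi * (23.1)^2
SA = 6705.54 nm^2

6705.54


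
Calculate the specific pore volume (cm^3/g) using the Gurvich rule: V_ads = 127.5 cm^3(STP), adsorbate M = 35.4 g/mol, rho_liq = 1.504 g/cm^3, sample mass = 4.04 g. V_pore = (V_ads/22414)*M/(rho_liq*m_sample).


Moles adsorbed n = V_ads / 22414 = 127.5 / 22414 = 5.688409e-03 mol
Liquid volume V_liq = n * M / rho_liq = 5.688409e-03 * 35.4 / 1.504 = 0.13389 cm^3
Specific pore volume V_pore = V_liq / m_sample = 0.13389 / 4.04
V_pore = 0.0331 cm^3/g

0.0331


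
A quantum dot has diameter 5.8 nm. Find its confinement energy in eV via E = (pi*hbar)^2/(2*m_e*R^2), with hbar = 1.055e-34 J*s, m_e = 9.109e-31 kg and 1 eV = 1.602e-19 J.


Radius R = 5.8/2 = 2.9 nm = 2.9e-09 m
E = (pi * 1.055e-34)^2 / (2 * 9.109e-31 * (2.9e-09)^2)
E(J) = 7.16982e-21
E = E(J) / 1.602e-19 = 0.0448 eV

0.0448


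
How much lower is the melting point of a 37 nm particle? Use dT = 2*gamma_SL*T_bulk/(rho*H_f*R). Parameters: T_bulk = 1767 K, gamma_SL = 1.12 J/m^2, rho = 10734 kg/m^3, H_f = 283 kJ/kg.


Radius R = 37/2 = 18.5 nm = 1.85e-08 m
Convert H_f = 283 kJ/kg = 283000 J/kg
dT = 2 * gamma_SL * T_bulk / (rho * H_f * R)
dT = 2 * 1.12 * 1767 / (10734 * 283000 * 1.85e-08)
dT = 70.4 K

70.4


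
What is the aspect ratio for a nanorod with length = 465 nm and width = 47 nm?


Aspect ratio AR = length / diameter
AR = 465 / 47
AR = 9.89

9.89


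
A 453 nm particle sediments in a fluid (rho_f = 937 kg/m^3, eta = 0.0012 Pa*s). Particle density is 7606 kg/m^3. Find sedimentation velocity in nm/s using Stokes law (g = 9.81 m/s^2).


Radius R = 453/2 nm = 2.265e-07 m
Density difference = 7606 - 937 = 6669 kg/m^3
v = 2 * R^2 * (rho_p - rho_f) * g / (9 * eta)
v = 2 * (2.265e-07)^2 * 6669 * 9.81 / (9 * 0.0012)
v = 6.21545e-07 m/s = 621.5447 nm/s

621.5447


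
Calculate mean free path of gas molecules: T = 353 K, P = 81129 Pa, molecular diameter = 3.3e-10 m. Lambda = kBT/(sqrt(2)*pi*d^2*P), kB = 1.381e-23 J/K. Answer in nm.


Mean free path: lambda = kB*T / (sqrt(2) * pi * d^2 * P)
lambda = 1.381e-23 * 353 / (sqrt(2) * pi * (3.3e-10)^2 * 81129)
lambda = 1.24194e-07 m
lambda = 124.19 nm

124.19


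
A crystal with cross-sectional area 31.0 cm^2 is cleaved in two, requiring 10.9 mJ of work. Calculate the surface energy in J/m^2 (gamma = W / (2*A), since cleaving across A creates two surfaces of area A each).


Convert: A = 31.0 cm^2 = 0.0031 m^2, W = 10.9 mJ = 0.0109 J
Cleaving exposes two faces of area A, so total new surface = 2*A and gamma = W / (2*A)
gamma = 0.0109 / (2 * 0.0031)
gamma = 1.758 J/m^2

1.758


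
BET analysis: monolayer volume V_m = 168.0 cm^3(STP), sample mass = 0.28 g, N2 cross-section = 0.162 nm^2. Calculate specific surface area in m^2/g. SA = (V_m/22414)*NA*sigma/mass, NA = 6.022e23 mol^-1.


Number of moles in monolayer = V_m / 22414 = 168.0 / 22414 = 0.00749532
Number of molecules = moles * NA = 0.00749532 * 6.022e23
SA = molecules * sigma / mass
SA = (168.0 / 22414) * 6.022e23 * 0.162e-18 / 0.28
SA = 2611.5 m^2/g

2611.5


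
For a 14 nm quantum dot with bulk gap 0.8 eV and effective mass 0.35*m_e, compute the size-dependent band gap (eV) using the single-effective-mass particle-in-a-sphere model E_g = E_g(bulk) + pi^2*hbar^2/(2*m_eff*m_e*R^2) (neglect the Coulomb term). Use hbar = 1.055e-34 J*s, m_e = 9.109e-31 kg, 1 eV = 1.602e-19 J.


Radius R = 14/2 nm = 7e-09 m
Confinement energy dE = pi^2 * hbar^2 / (2 * m_eff * m_e * R^2)
dE = pi^2 * (1.055e-34)^2 / (2 * 0.35 * 9.109e-31 * (7e-09)^2) J, divided by 1.602e-19 J/eV
dE = 0.0219 eV
Total band gap = E_g(bulk) + dE = 0.8 + 0.0219 = 0.8219 eV

0.8219


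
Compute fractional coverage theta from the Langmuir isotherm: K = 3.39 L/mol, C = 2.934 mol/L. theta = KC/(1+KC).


Langmuir isotherm: theta = K*C / (1 + K*C)
K*C = 3.39 * 2.934 = 9.94626
theta = 9.94626 / (1 + 9.94626) = 9.94626 / 10.94626
theta = 0.9086

0.9086


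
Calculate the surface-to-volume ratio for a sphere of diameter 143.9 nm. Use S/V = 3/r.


Radius r = 143.9/2 = 71.95 nm
S/V = 3 / r = 3 / 71.95
S/V = 0.0417 nm^-1

0.0417


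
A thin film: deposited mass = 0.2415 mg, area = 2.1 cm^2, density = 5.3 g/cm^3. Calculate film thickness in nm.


Convert: m = 0.2415 mg = 2.4150e-07 kg, A = 2.1 cm^2 = 2.1000e-04 m^2, rho = 5.3 g/cm^3 = 5300 kg/m^3
t = m / (A * rho)
t = 2.4150e-07 / (2.1000e-04 * 5300)
t = 2.1698e-07 m = 217.0 nm

217.0


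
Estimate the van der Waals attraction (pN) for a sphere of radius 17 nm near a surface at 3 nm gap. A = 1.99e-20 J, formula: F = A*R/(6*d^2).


Convert to SI: R = 17 nm = 1.7e-08 m, d = 3 nm = 3e-09 m
F = A * R / (6 * d^2)
F = 1.99e-20 * 1.7e-08 / (6 * (3e-09)^2)
F = 6.26481e-12 N = 6.265 pN

6.265


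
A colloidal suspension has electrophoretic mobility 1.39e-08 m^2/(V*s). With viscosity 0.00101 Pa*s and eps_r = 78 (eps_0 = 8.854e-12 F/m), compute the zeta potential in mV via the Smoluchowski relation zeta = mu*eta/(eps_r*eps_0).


Smoluchowski equation: zeta = mu * eta / (eps_r * eps_0)
zeta = 1.39e-08 * 0.00101 / (78 * 8.854e-12)
zeta = 0.020328 V = 20.33 mV

20.33


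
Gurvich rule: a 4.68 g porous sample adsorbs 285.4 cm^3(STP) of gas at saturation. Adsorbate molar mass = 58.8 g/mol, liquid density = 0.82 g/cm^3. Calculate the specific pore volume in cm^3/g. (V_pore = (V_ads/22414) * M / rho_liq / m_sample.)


Moles adsorbed n = V_ads / 22414 = 285.4 / 22414 = 1.273311e-02 mol
Liquid volume V_liq = n * M / rho_liq = 1.273311e-02 * 58.8 / 0.82 = 0.91306 cm^3
Specific pore volume V_pore = V_liq / m_sample = 0.91306 / 4.68
V_pore = 0.1951 cm^3/g

0.1951
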